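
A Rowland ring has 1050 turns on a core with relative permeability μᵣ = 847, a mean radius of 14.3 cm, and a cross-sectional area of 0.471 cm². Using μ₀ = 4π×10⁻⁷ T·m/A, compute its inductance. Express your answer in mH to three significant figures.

For a thin toroid, L = μ₀μᵣN²A/(2πR).
L = (4π×10⁻⁷)(847)(1050)²(4.710×10^-5) / (2π×0.143 m) = 6.151×10^-2 H.

L ≈ 61.5 mH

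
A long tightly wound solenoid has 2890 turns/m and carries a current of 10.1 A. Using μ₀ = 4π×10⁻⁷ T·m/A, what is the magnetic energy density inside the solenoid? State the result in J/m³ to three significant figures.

B = μ₀nI = (4π×10⁻⁷)(2.890×10^3)(10.1) = 3.668×10^-2 T.
u = B²/(2μ₀) = (3.668×10^-2)²/(2×4π×10⁻⁷) = 535.3 J/m³.

u ≈ 535 J/m³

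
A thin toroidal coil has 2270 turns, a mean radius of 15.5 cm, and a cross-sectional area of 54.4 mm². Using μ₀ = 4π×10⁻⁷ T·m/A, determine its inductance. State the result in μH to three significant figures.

L ≈ 362 μH

For a thin toroid, L = μ₀N²A/(2πR).
L = (4π×10⁻⁷)(2270)²(5.440×10^-5) / (2π×0.155 m) = 3.617×10^-4 H.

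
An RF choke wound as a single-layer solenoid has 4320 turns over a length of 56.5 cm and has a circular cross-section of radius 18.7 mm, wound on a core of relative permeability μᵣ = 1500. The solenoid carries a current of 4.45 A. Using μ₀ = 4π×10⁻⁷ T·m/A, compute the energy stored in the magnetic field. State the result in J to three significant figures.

U ≈ 677 J

A = πr² = π(1.870×10^-2 m)² = 1.099×10^-3 m².
L = μ₀μᵣN²A/ℓ = (4π×10⁻⁷)(1500)(4320)²(1.099×10^-3)/(0.565) = 68.4 H.
U = ½LI² = ½(68.4)(4.45)² = 677.2 J.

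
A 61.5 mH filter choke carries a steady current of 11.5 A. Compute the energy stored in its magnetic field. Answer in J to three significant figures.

Stored magnetic energy: U = ½LI².
U = ½(6.150×10^-2 H)(11.5 A)² = 4.067 J.

U ≈ 4.07 J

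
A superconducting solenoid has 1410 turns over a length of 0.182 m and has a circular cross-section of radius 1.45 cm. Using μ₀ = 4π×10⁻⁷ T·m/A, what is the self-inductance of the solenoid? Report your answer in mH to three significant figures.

A = πr² = π(1.450×10^-2 m)² = 6.605×10^-4 m².
For a long solenoid, L = μ₀N²A/ℓ.
L = (4π×10⁻⁷)(1410)²(6.605×10^-4)/(0.182 m) = 9.067×10^-3 H.

L ≈ 9.07 mH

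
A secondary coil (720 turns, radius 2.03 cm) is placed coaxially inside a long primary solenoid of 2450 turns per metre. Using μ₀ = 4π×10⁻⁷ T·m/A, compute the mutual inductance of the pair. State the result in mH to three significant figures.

M ≈ 2.87 mH

The outer solenoid produces a uniform field B₁ = μ₀n₁I₁ across the inner coil,
so the flux linkage is N₂Φ = N₂B₁A₂ = μ₀n₁N₂A₂·I₁, giving M = μ₀n₁N₂A₂.
A₂ = πr² = π(2.030×10^-2 m)² = 1.2946×10^-3 m².
M = (4π×10⁻⁷)(2450)(720)(1.2946×10^-3) = 2.870×10^-3 H.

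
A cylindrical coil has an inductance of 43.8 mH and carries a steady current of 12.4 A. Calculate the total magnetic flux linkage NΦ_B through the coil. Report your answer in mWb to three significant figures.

From L = NΦ_B/I, the flux linkage is NΦ_B = LI.
NΦ_B = (4.380×10^-2 H)(12.4 A) = 0.5431 Wb.

NΦ_B ≈ 543 mWb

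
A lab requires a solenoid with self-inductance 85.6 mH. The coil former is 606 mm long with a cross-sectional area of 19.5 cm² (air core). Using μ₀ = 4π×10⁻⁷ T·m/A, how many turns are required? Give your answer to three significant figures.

A = 19.5 cm² = 1.950×10^-3 m².
From L = μ₀N²A/ℓ, N = √(Lℓ / (μ₀A)).
N = √[(8.560×10^-2)(0.606) / ((4π×10⁻⁷)×1.950×10^-3)] = √(2.117×10^7) ≈ 4601.0.

N ≈ 4600 turns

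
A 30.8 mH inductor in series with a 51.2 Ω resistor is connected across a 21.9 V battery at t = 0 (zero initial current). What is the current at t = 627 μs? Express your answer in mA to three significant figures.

I ≈ 277 mA

τ = L/R = 3.080×10^-2/51.2 = 6.016×10^-4 s; final current I_∞ = ε/R = 21.9/51.2 = 0.4277 A.
I(t) = I_∞(1 − e^(−t/τ)) with t/τ = 1.042.
I = (0.4277)(1 − e^(−1.042)) = 0.2769 A.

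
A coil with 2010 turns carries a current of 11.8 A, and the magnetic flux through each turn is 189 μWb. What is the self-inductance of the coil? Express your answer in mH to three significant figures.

L ≈ 32.2 mH

Self-inductance is defined by L = NΦ_B/I (flux linkage over current).
L = (2010)(1.890×10^-4 Wb)/(11.8 A) = 3.219×10^-2 H.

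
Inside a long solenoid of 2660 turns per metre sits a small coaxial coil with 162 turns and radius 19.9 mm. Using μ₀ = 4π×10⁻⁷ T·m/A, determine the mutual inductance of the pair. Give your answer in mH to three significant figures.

M ≈ 0.674 mH

The outer solenoid produces a uniform field B₁ = μ₀n₁I₁ across the inner coil,
so the flux linkage is N₂Φ = N₂B₁A₂ = μ₀n₁N₂A₂·I₁, giving M = μ₀n₁N₂A₂.
A₂ = πr² = π(1.990×10^-2 m)² = 1.244×10^-3 m².
M = (4π×10⁻⁷)(2660)(162)(1.244×10^-3) = 6.737×10^-4 H.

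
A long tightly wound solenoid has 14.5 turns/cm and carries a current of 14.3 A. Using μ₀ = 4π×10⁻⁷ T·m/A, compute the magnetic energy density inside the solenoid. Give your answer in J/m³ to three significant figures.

B = μ₀nI = (4π×10⁻⁷)(1.450×10^3)(14.3) = 2.606×10^-2 T.
u = B²/(2μ₀) = (2.606×10^-2)²/(2×4π×10⁻⁷) = 270.1 J/m³.

u ≈ 270 J/m³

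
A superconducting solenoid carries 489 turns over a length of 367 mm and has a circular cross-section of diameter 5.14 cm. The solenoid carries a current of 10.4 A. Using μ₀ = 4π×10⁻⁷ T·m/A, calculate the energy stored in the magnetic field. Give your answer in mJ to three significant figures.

U ≈ 91.9 mJ

A = π(d/2)² = π(2.570×10^-2 m)² = 2.07499×10^-3 m².
L = μ₀N²A/ℓ = (4π×10⁻⁷)(489)²(2.07499×10^-3)/(0.367) = 1.699×10^-3 H.
U = ½LI² = ½(1.699×10^-3)(10.4)² = 9.188×10^-2 J.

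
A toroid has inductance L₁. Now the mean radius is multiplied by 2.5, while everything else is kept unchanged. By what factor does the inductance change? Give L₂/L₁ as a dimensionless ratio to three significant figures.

L₂/L₁ = 0.400

For a toroid, L ∝ μᵣN²A/R.
L₂/L₁ = (2.5)^-1 = 0.400.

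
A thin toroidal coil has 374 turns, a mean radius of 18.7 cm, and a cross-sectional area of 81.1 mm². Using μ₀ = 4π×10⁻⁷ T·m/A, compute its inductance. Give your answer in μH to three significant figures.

For a thin toroid, L = μ₀N²A/(2πR).
L = (4π×10⁻⁷)(374)²(8.110×10^-5) / (2π×0.187 m) = 1.213×10^-5 H.

L ≈ 12.1 μH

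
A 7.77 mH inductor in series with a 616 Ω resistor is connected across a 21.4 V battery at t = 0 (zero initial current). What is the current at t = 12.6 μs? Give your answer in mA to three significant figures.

I ≈ 21.9 mA

τ = L/R = 7.770×10^-3/616 = 1.261×10^-5 s; final current I_∞ = ε/R = 21.4/616 = 3.474×10^-2 A.
I(t) = I_∞(1 − e^(−t/τ)) with t/τ = 0.999.
I = (3.474×10^-2)(1 − e^(−0.999)) = 2.1946×10^-2 A.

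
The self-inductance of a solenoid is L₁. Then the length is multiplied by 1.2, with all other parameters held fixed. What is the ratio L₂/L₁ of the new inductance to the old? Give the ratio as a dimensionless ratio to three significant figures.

For a solenoid, L ∝ μᵣN²A/ℓ.
L₂/L₁ = (1.2)^-1 = 0.833.

L₂/L₁ = 0.833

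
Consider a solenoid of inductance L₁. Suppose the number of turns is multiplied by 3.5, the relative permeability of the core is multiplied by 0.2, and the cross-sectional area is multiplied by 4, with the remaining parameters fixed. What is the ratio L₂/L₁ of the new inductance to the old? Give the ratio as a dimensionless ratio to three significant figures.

For a solenoid, L ∝ μᵣN²A/ℓ.
L₂/L₁ = (3.5)^2 × (0.2) × (4) = 9.80.

L₂/L₁ = 9.80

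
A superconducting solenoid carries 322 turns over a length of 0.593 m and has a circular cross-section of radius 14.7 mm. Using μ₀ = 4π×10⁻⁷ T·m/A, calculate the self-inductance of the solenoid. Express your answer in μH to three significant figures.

A = πr² = π(1.470×10^-2 m)² = 6.789×10^-4 m².
For a long solenoid, L = μ₀N²A/ℓ.
L = (4π×10⁻⁷)(322)²(6.789×10^-4)/(0.593 m) = 1.492×10^-4 H.

L ≈ 149 μH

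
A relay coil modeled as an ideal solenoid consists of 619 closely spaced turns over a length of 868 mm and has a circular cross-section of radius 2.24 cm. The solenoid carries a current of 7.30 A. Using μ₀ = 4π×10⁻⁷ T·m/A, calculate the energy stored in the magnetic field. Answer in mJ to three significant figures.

A = πr² = π(2.240×10^-2 m)² = 1.576×10^-3 m².
L = μ₀N²A/ℓ = (4π×10⁻⁷)(619)²(1.576×10^-3)/(0.868) = 8.744×10^-4 H.
U = ½LI² = ½(8.744×10^-4)(7.30)² = 2.330×10^-2 J.

U ≈ 23.3 mJ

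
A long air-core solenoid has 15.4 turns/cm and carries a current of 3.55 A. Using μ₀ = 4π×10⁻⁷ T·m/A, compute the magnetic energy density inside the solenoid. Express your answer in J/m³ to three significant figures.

u ≈ 18.8 J/m³

B = μ₀nI = (4π×10⁻⁷)(1.540×10^3)(3.55) = 6.870×10^-3 T.
u = B²/(2μ₀) = (6.870×10^-3)²/(2×4π×10⁻⁷) = 18.78 J/m³.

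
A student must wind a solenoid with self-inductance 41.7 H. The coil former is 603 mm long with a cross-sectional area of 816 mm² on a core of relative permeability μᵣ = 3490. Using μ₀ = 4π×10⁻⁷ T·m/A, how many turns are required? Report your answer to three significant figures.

N ≈ 2650 turns

A = 816 mm² = 8.160×10^-4 m².
From L = μ₀μᵣN²A/ℓ, N = √(Lℓ / (μ₀μᵣA)).
N = √[(41.7)(0.603) / ((4π×10⁻⁷)(3490)×8.160×10^-4)] = √(7.026×10^6) ≈ 2650.7.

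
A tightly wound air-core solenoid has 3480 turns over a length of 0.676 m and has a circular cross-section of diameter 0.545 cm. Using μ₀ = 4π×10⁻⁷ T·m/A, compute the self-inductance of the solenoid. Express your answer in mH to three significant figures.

A = π(d/2)² = π(2.725×10^-3 m)² = 2.333×10^-5 m².
For a long solenoid, L = μ₀N²A/ℓ.
L = (4π×10⁻⁷)(3480)²(2.333×10^-5)/(0.676 m) = 5.252×10^-4 H.

L ≈ 0.525 mH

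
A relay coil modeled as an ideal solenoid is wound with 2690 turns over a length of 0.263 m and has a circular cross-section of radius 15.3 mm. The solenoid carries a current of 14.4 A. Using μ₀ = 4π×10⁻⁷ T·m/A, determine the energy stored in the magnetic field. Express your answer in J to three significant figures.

A = πr² = π(1.530×10^-2 m)² = 7.354×10^-4 m².
L = μ₀N²A/ℓ = (4π×10⁻⁷)(2690)²(7.354×10^-4)/(0.263) = 2.543×10^-2 H.
U = ½LI² = ½(2.543×10^-2)(14.4)² = 2.636 J.

U ≈ 2.64 J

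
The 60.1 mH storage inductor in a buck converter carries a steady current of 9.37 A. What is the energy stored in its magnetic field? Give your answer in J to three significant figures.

Stored magnetic energy: U = ½LI².
U = ½(6.010×10^-2 H)(9.37 A)² = 2.638 J.

U ≈ 2.64 J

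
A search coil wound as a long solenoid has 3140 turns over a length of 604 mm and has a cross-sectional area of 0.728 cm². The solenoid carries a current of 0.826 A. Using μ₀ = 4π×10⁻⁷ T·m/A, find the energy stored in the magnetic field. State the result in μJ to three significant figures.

U ≈ 509 μJ

A = 0.728 cm² = 7.280×10^-5 m².
L = μ₀N²A/ℓ = (4π×10⁻⁷)(3140)²(7.280×10^-5)/(0.604) = 1.493×10^-3 H.
U = ½LI² = ½(1.493×10^-3)(0.826)² = 5.094×10^-4 J.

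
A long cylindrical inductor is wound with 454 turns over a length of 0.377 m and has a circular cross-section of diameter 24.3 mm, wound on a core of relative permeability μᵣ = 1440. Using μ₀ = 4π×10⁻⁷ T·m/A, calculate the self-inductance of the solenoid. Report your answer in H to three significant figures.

A = π(d/2)² = π(1.215×10^-2 m)² = 4.638×10^-4 m².
For a long solenoid, L = μ₀μᵣN²A/ℓ.
L = (4π×10⁻⁷)(1440)(454)²(4.638×10^-4)/(0.377 m) = 0.4588 H.

L ≈ 0.459 H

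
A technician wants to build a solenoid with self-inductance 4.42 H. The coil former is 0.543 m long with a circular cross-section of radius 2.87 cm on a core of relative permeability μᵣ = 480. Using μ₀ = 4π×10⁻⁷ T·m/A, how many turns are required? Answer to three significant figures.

N ≈ 1240 turns

A = πr² = π(2.870×10^-2 m)² = 2.588×10^-3 m².
From L = μ₀μᵣN²A/ℓ, N = √(Lℓ / (μ₀μᵣA)).
N = √[(4.42)(0.543) / ((4π×10⁻⁷)(480)×2.588×10^-3)] = √(1.538×10^6) ≈ 1240.0.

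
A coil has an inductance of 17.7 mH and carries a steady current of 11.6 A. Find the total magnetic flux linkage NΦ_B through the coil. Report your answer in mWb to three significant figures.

From L = NΦ_B/I, the flux linkage is NΦ_B = LI.
NΦ_B = (1.770×10^-2 H)(11.6 A) = 0.2053 Wb.

NΦ_B ≈ 205 mWb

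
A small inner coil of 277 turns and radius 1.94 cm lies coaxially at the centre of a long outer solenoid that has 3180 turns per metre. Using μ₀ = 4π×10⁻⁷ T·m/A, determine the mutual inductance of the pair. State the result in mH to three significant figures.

The outer solenoid produces a uniform field B₁ = μ₀n₁I₁ across the inner coil,
so the flux linkage is N₂Φ = N₂B₁A₂ = μ₀n₁N₂A₂·I₁, giving M = μ₀n₁N₂A₂.
A₂ = πr² = π(1.940×10^-2 m)² = 1.182×10^-3 m².
M = (4π×10⁻⁷)(3180)(277)(1.182×10^-3) = 1.309×10^-3 H.

M ≈ 1.31 mH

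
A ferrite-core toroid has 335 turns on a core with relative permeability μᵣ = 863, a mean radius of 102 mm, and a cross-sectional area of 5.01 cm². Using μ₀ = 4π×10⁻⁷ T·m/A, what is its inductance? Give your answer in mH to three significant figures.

For a thin toroid, L = μ₀μᵣN²A/(2πR).
L = (4π×10⁻⁷)(863)(335)²(5.010×10^-4) / (2π×0.102 m) = 9.514×10^-2 H.

L ≈ 95.1 mH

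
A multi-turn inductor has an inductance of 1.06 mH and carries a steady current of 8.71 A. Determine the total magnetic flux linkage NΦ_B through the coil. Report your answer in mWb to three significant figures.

NΦ_B ≈ 9.23 mWb

From L = NΦ_B/I, the flux linkage is NΦ_B = LI.
NΦ_B = (1.060×10^-3 H)(8.71 A) = 9.233×10^-3 Wb.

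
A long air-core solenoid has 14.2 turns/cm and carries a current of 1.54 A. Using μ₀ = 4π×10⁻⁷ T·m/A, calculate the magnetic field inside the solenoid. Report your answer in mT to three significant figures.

Inside a long solenoid, B = μ₀nI.
B = (4π×10⁻⁷)(1.420×10^3 m⁻¹)(1.54 A) = 2.748×10^-3 T.

B ≈ 2.75 mT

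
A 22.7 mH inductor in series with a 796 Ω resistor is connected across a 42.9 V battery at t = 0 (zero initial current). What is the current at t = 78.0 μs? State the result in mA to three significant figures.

I ≈ 50.4 mA

τ = L/R = 2.270×10^-2/796 = 2.852×10^-5 s; final current I_∞ = ε/R = 42.9/796 = 5.389×10^-2 A.
I(t) = I_∞(1 − e^(−t/τ)) with t/τ = 2.735.
I = (5.389×10^-2)(1 − e^(−2.735)) = 5.040×10^-2 A.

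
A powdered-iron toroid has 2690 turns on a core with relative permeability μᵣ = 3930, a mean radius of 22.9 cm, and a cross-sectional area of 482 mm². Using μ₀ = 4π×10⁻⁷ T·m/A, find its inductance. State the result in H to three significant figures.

For a thin toroid, L = μ₀μᵣN²A/(2πR).
L = (4π×10⁻⁷)(3930)(2690)²(4.820×10^-4) / (2π×0.229 m) = 11.97 H.

L ≈ 12.0 H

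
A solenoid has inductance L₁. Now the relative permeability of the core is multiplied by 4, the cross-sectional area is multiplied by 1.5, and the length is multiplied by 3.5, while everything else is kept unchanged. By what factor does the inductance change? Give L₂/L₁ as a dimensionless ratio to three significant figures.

For a solenoid, L ∝ μᵣN²A/ℓ.
L₂/L₁ = (4) × (1.5) × (3.5)^-1 = 1.71.

L₂/L₁ = 1.71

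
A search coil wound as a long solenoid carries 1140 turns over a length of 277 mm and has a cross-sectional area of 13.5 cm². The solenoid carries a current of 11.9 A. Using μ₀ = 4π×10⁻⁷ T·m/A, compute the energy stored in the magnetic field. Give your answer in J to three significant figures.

U ≈ 0.564 J

A = 13.5 cm² = 1.350×10^-3 m².
L = μ₀N²A/ℓ = (4π×10⁻⁷)(1140)²(1.350×10^-3)/(0.277) = 7.959×10^-3 H.
U = ½LI² = ½(7.959×10^-3)(11.9)² = 0.5636 J.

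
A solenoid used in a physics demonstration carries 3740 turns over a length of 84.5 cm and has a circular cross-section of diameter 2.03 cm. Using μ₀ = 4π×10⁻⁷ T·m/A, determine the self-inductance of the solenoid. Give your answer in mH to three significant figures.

L ≈ 6.73 mH

A = π(d/2)² = π(1.015×10^-2 m)² = 3.237×10^-4 m².
For a long solenoid, L = μ₀N²A/ℓ.
L = (4π×10⁻⁷)(3740)²(3.237×10^-4)/(0.845 m) = 6.733×10^-3 H.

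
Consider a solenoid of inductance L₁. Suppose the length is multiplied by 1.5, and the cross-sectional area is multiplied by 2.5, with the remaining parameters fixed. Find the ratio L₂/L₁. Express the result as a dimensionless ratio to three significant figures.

L₂/L₁ = 1.67

For a solenoid, L ∝ μᵣN²A/ℓ.
L₂/L₁ = (1.5)^-1 × (2.5) = 1.67.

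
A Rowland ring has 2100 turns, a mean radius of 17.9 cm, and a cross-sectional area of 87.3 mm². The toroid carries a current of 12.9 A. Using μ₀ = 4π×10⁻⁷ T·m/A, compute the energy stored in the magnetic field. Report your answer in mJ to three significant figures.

L = μ₀N²A/(2πR) = (4π×10⁻⁷)(2100)²(8.730×10^-5)/(2π×0.179) = 4.302×10^-4 H.
U = ½LI² = ½(4.302×10^-4)(12.9)² = 3.579×10^-2 J.

U ≈ 35.8 mJ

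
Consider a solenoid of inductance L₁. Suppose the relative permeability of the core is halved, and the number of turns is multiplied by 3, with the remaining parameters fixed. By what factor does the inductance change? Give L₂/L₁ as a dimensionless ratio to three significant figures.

For a solenoid, L ∝ μᵣN²A/ℓ.
L₂/L₁ = (0.5) × (3)^2 = 4.50.

L₂/L₁ = 4.50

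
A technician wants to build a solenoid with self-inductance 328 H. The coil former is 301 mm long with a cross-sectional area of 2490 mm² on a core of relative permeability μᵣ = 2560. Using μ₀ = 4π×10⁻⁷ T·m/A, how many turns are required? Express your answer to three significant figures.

N ≈ 3510 turns

A = 2490 mm² = 2.490×10^-3 m².
From L = μ₀μᵣN²A/ℓ, N = √(Lℓ / (μ₀μᵣA)).
N = √[(328)(0.301) / ((4π×10⁻⁷)(2560)×2.490×10^-3)] = √(1.233×10^7) ≈ 3510.7.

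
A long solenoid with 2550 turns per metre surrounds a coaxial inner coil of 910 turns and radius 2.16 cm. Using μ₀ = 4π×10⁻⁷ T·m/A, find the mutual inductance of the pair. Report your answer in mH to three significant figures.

M ≈ 4.27 mH

The outer solenoid produces a uniform field B₁ = μ₀n₁I₁ across the inner coil,
so the flux linkage is N₂Φ = N₂B₁A₂ = μ₀n₁N₂A₂·I₁, giving M = μ₀n₁N₂A₂.
A₂ = πr² = π(2.160×10^-2 m)² = 1.466×10^-3 m².
M = (4π×10⁻⁷)(2550)(910)(1.466×10^-3) = 4.274×10^-3 H.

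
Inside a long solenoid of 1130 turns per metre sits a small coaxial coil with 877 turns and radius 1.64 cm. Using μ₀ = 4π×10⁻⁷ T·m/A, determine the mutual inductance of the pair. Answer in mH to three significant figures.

M ≈ 1.05 mH

The outer solenoid produces a uniform field B₁ = μ₀n₁I₁ across the inner coil,
so the flux linkage is N₂Φ = N₂B₁A₂ = μ₀n₁N₂A₂·I₁, giving M = μ₀n₁N₂A₂.
A₂ = πr² = π(1.640×10^-2 m)² = 8.450×10^-4 m².
M = (4π×10⁻⁷)(1130)(877)(8.450×10^-4) = 1.052×10^-3 H.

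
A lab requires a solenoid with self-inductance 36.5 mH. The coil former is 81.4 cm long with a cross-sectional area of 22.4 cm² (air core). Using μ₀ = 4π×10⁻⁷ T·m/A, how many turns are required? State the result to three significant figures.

N ≈ 3250 turns

A = 22.4 cm² = 2.240×10^-3 m².
From L = μ₀N²A/ℓ, N = √(Lℓ / (μ₀A)).
N = √[(3.650×10^-2)(0.814) / ((4π×10⁻⁷)×2.240×10^-3)] = √(1.056×10^7) ≈ 3248.9.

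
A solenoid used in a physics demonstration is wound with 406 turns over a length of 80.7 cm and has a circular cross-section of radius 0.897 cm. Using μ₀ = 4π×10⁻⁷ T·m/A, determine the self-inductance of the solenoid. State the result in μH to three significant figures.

L ≈ 64.9 μH

A = πr² = π(8.970×10^-3 m)² = 2.528×10^-4 m².
For a long solenoid, L = μ₀N²A/ℓ.
L = (4π×10⁻⁷)(406)²(2.528×10^-4)/(0.807 m) = 6.488×10^-5 H.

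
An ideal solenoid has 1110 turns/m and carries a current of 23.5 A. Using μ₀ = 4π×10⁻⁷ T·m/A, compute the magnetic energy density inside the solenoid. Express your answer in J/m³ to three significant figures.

u ≈ 428 J/m³

B = μ₀nI = (4π×10⁻⁷)(1.110×10^3)(23.5) = 3.278×10^-2 T.
u = B²/(2μ₀) = (3.278×10^-2)²/(2×4π×10⁻⁷) = 427.5 J/m³.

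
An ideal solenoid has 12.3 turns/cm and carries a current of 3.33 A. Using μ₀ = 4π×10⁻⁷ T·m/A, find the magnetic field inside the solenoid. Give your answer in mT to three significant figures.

Inside a long solenoid, B = μ₀nI.
B = (4π×10⁻⁷)(1.230×10^3 m⁻¹)(3.33 A) = 5.147×10^-3 T.

B ≈ 5.15 mT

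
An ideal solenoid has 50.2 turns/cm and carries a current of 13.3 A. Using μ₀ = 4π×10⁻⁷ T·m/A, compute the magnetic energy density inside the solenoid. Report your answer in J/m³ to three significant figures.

u ≈ 2800 J/m³

B = μ₀nI = (4π×10⁻⁷)(5.020×10^3)(13.3) = 8.390×10^-2 T.
u = B²/(2μ₀) = (8.390×10^-2)²/(2×4π×10⁻⁷) = 2.801×10^3 J/m³.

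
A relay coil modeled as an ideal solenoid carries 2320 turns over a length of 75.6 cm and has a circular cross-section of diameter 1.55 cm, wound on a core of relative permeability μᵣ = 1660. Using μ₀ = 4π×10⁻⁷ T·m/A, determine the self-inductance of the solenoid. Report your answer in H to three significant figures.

L ≈ 2.80 H

A = π(d/2)² = π(7.750×10^-3 m)² = 1.887×10^-4 m².
For a long solenoid, L = μ₀μᵣN²A/ℓ.
L = (4π×10⁻⁷)(1660)(2320)²(1.887×10^-4)/(0.756 m) = 2.802 H.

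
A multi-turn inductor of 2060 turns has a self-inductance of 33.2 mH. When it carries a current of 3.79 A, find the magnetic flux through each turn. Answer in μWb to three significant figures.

From L = NΦ_B/I, the flux per turn is Φ_B = LI/N.
Φ_B = (3.320×10^-2 H)(3.79 A)/2060 = 6.108×10^-5 Wb.

Φ_B ≈ 61.1 μWb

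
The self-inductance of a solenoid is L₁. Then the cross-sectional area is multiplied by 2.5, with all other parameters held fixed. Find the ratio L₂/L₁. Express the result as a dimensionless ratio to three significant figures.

For a solenoid, L ∝ μᵣN²A/ℓ.
L₂/L₁ = (2.5) = 2.50.

L₂/L₁ = 2.50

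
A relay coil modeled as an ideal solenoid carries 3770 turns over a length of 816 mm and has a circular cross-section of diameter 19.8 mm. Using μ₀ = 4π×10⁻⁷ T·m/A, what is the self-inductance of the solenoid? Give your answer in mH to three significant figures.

A = π(d/2)² = π(9.900×10^-3 m)² = 3.079×10^-4 m².
For a long solenoid, L = μ₀N²A/ℓ.
L = (4π×10⁻⁷)(3770)²(3.079×10^-4)/(0.816 m) = 6.739×10^-3 H.

L ≈ 6.74 mH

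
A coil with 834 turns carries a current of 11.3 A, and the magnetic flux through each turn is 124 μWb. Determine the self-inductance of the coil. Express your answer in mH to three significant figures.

L ≈ 9.15 mH

Self-inductance is defined by L = NΦ_B/I (flux linkage over current).
L = (834)(1.240×10^-4 Wb)/(11.3 A) = 9.152×10^-3 H.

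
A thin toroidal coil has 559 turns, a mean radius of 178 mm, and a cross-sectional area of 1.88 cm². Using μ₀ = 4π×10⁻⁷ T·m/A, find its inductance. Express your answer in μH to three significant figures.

L ≈ 66.0 μH

For a thin toroid, L = μ₀N²A/(2πR).
L = (4π×10⁻⁷)(559)²(1.880×10^-4) / (2π×0.178 m) = 6.601×10^-5 H.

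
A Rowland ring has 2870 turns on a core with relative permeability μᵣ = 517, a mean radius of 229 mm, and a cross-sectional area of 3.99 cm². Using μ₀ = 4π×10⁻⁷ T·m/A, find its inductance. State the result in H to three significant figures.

L ≈ 1.48 H

For a thin toroid, L = μ₀μᵣN²A/(2πR).
L = (4π×10⁻⁷)(517)(2870)²(3.990×10^-4) / (2π×0.229 m) = 1.484 H.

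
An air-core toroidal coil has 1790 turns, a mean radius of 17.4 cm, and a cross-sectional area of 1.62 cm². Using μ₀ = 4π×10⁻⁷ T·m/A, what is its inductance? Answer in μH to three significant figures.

L ≈ 597 μH

For a thin toroid, L = μ₀N²A/(2πR).
L = (4π×10⁻⁷)(1790)²(1.620×10^-4) / (2π×0.174 m) = 5.966×10^-4 H.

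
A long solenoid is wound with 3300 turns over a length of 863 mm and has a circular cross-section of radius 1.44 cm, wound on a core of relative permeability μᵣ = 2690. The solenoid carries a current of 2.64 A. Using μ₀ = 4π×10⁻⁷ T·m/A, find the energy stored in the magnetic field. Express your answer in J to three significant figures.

A = πr² = π(1.440×10^-2 m)² = 6.514×10^-4 m².
L = μ₀μᵣN²A/ℓ = (4π×10⁻⁷)(2690)(3300)²(6.514×10^-4)/(0.863) = 27.79 H.
U = ½LI² = ½(27.79)(2.64)² = 96.83 J.

U ≈ 96.8 J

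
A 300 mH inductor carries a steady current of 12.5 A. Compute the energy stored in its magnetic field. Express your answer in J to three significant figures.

Stored magnetic energy: U = ½LI².
U = ½(0.3 H)(12.5 A)² = 23.44 J.

U ≈ 23.4 J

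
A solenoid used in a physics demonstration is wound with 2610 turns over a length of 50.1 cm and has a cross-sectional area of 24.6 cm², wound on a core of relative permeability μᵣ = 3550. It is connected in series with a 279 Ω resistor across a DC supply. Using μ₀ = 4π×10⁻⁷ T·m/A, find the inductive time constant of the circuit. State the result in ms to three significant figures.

τ ≈ 535 ms

A = 24.6 cm² = 2.460×10^-3 m².
L = μ₀μᵣN²A/ℓ = (4π×10⁻⁷)(3550)(2610)²(2.460×10^-3)/(0.501) = 149.2 H.
τ = L/R = (149.2)/(279) = 0.5348 s.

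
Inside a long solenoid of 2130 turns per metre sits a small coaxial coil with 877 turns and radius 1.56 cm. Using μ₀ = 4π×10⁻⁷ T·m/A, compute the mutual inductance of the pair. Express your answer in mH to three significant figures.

M ≈ 1.79 mH

The outer solenoid produces a uniform field B₁ = μ₀n₁I₁ across the inner coil,
so the flux linkage is N₂Φ = N₂B₁A₂ = μ₀n₁N₂A₂·I₁, giving M = μ₀n₁N₂A₂.
A₂ = πr² = π(1.560×10^-2 m)² = 7.645×10^-4 m².
M = (4π×10⁻⁷)(2130)(877)(7.645×10^-4) = 1.7947×10^-3 H.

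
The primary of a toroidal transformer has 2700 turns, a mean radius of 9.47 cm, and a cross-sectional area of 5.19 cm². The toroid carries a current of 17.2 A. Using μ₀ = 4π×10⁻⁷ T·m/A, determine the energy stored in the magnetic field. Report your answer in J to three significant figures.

U ≈ 1.18 J

L = μ₀N²A/(2πR) = (4π×10⁻⁷)(2700)²(5.190×10^-4)/(2π×9.470×10^-2) = 7.991×10^-3 H.
U = ½LI² = ½(7.991×10^-3)(17.2)² = 1.182 J.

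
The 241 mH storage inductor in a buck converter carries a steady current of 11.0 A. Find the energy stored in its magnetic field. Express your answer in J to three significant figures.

U ≈ 14.6 J

Stored magnetic energy: U = ½LI².
U = ½(0.241 H)(11.0 A)² = 14.58 J.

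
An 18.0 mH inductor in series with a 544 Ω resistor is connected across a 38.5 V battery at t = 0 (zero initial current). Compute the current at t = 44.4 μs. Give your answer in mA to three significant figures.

τ = L/R = 1.800×10^-2/544 = 3.309×10^-5 s; final current I_∞ = ε/R = 38.5/544 = 7.077×10^-2 A.
I(t) = I_∞(1 − e^(−t/τ)) with t/τ = 1.342.
I = (7.077×10^-2)(1 − e^(−1.342)) = 5.228×10^-2 A.

I ≈ 52.3 mA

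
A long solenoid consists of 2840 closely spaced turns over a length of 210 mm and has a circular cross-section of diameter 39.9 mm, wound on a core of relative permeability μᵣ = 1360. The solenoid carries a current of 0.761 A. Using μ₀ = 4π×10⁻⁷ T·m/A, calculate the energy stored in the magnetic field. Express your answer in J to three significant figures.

A = π(d/2)² = π(1.995×10^-2 m)² = 1.250×10^-3 m².
L = μ₀μᵣN²A/ℓ = (4π×10⁻⁷)(1360)(2840)²(1.250×10^-3)/(0.21) = 82.07 H.
U = ½LI² = ½(82.07)(0.761)² = 23.77 J.

U ≈ 23.8 J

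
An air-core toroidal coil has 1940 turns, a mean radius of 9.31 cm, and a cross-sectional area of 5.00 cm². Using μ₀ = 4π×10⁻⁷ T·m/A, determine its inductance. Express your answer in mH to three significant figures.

L ≈ 4.04 mH

For a thin toroid, L = μ₀N²A/(2πR).
L = (4π×10⁻⁷)(1940)²(5.000×10^-4) / (2π×9.310×10^-2 m) = 4.043×10^-3 H.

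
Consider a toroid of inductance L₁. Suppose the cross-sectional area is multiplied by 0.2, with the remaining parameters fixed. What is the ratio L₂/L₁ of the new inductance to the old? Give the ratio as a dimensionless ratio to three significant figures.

For a toroid, L ∝ μᵣN²A/R.
L₂/L₁ = (0.2) = 0.200.

L₂/L₁ = 0.200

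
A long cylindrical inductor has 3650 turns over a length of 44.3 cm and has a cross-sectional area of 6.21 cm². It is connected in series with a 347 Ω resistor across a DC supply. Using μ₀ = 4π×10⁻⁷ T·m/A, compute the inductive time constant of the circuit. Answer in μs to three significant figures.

τ ≈ 67.6 μs

A = 6.21 cm² = 6.210×10^-4 m².
L = μ₀N²A/ℓ = (4π×10⁻⁷)(3650)²(6.210×10^-4)/(0.443) = 2.347×10^-2 H.
τ = L/R = (2.347×10^-2)/(347) = 6.763×10^-5 s.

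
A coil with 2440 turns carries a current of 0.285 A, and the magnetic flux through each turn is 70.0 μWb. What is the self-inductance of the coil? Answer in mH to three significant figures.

L ≈ 599 mH

Self-inductance is defined by L = NΦ_B/I (flux linkage over current).
L = (2440)(7.000×10^-5 Wb)/(0.285 A) = 0.5993 H.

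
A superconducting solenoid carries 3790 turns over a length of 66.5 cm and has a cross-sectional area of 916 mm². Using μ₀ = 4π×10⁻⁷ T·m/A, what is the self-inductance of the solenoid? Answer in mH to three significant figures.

L ≈ 24.9 mH

A = 916 mm² = 9.160×10^-4 m².
For a long solenoid, L = μ₀N²A/ℓ.
L = (4π×10⁻⁷)(3790)²(9.160×10^-4)/(0.665 m) = 2.486×10^-2 H.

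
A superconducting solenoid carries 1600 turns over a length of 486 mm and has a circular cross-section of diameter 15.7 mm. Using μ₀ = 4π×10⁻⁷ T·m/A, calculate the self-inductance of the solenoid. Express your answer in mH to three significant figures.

A = π(d/2)² = π(7.850×10^-3 m)² = 1.936×10^-4 m².
For a long solenoid, L = μ₀N²A/ℓ.
L = (4π×10⁻⁷)(1600)²(1.936×10^-4)/(0.486 m) = 1.281×10^-3 H.

L ≈ 1.28 mH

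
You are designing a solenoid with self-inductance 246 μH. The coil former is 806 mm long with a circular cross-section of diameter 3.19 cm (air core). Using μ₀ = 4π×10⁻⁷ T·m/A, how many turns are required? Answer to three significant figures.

A = π(d/2)² = π(1.595×10^-2 m)² = 7.992×10^-4 m².
From L = μ₀N²A/ℓ, N = √(Lℓ / (μ₀A)).
N = √[(2.460×10^-4)(0.806) / ((4π×10⁻⁷)×7.992×10^-4)] = √(1.974×10^5) ≈ 444.3.

N ≈ 444 turns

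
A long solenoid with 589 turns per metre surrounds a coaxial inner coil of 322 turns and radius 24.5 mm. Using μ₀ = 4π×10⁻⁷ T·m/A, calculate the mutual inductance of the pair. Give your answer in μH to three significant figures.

The outer solenoid produces a uniform field B₁ = μ₀n₁I₁ across the inner coil,
so the flux linkage is N₂Φ = N₂B₁A₂ = μ₀n₁N₂A₂·I₁, giving M = μ₀n₁N₂A₂.
A₂ = πr² = π(2.450×10^-2 m)² = 1.886×10^-3 m².
M = (4π×10⁻⁷)(589)(322)(1.886×10^-3) = 4.494×10^-4 H.

M ≈ 449 μH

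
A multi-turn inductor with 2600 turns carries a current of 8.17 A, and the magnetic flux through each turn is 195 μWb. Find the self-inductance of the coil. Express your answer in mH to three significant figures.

Self-inductance is defined by L = NΦ_B/I (flux linkage over current).
L = (2600)(1.950×10^-4 Wb)/(8.17 A) = 6.206×10^-2 H.

L ≈ 62.1 mH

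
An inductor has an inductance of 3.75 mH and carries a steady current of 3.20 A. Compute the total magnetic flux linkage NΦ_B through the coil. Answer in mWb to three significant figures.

NΦ_B ≈ 12.0 mWb

From L = NΦ_B/I, the flux linkage is NΦ_B = LI.
NΦ_B = (3.750×10^-3 H)(3.20 A) = 1.200×10^-2 Wb.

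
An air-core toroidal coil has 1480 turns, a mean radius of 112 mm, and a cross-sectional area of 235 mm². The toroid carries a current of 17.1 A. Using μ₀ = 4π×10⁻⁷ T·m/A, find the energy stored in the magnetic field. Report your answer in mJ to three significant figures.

U ≈ 134 mJ

L = μ₀N²A/(2πR) = (4π×10⁻⁷)(1480)²(2.350×10^-4)/(2π×0.112) = 9.192×10^-4 H.
U = ½LI² = ½(9.192×10^-4)(17.1)² = 0.1344 J.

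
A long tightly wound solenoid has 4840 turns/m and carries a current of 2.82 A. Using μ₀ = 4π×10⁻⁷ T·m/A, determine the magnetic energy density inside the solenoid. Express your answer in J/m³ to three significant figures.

u ≈ 117 J/m³

B = μ₀nI = (4π×10⁻⁷)(4.840×10^3)(2.82) = 1.715×10^-2 T.
u = B²/(2μ₀) = (1.715×10^-2)²/(2×4π×10⁻⁷) = 117 J/m³.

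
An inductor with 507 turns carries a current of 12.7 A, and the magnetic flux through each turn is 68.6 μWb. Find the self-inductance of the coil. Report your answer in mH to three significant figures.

L ≈ 2.74 mH

Self-inductance is defined by L = NΦ_B/I (flux linkage over current).
L = (507)(6.860×10^-5 Wb)/(12.7 A) = 2.739×10^-3 H.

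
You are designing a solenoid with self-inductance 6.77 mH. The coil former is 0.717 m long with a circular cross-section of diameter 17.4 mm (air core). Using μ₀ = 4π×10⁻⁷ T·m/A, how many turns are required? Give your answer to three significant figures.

A = π(d/2)² = π(8.700×10^-3 m)² = 2.378×10^-4 m².
From L = μ₀N²A/ℓ, N = √(Lℓ / (μ₀A)).
N = √[(6.770×10^-3)(0.717) / ((4π×10⁻⁷)×2.378×10^-4)] = √(1.624×10^7) ≈ 4030.5.

N ≈ 4030 turns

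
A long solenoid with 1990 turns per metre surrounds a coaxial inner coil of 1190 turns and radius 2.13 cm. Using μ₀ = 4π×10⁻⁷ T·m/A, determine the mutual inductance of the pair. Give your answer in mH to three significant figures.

The outer solenoid produces a uniform field B₁ = μ₀n₁I₁ across the inner coil,
so the flux linkage is N₂Φ = N₂B₁A₂ = μ₀n₁N₂A₂·I₁, giving M = μ₀n₁N₂A₂.
A₂ = πr² = π(2.130×10^-2 m)² = 1.425×10^-3 m².
M = (4π×10⁻⁷)(1990)(1190)(1.425×10^-3) = 4.241×10^-3 H.

M ≈ 4.24 mH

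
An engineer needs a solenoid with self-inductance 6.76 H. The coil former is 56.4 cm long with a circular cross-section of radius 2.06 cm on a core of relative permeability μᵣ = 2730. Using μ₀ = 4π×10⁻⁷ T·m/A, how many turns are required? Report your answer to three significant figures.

A = πr² = π(2.060×10^-2 m)² = 1.333×10^-3 m².
From L = μ₀μᵣN²A/ℓ, N = √(Lℓ / (μ₀μᵣA)).
N = √[(6.76)(0.564) / ((4π×10⁻⁷)(2730)×1.333×10^-3)] = √(8.336×10^5) ≈ 913.0.

N ≈ 913 turns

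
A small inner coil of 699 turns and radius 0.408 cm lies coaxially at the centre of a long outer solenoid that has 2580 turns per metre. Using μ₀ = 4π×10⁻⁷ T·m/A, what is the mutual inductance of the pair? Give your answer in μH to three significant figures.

M ≈ 119 μH

The outer solenoid produces a uniform field B₁ = μ₀n₁I₁ across the inner coil,
so the flux linkage is N₂Φ = N₂B₁A₂ = μ₀n₁N₂A₂·I₁, giving M = μ₀n₁N₂A₂.
A₂ = πr² = π(4.080×10^-3 m)² = 5.230×10^-5 m².
M = (4π×10⁻⁷)(2580)(699)(5.230×10^-5) = 1.185×10^-4 H.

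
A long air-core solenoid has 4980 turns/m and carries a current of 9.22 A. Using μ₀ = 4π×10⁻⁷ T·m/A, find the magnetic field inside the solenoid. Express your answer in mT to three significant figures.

Inside a long solenoid, B = μ₀nI.
B = (4π×10⁻⁷)(4.980×10^3 m⁻¹)(9.22 A) = 5.770×10^-2 T.

B ≈ 57.7 mT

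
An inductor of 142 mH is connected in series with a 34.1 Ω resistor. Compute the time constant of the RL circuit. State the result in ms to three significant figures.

τ ≈ 4.16 ms

τ = L/R = (0.142 H)/(34.1 Ω) = 4.164×10^-3 s.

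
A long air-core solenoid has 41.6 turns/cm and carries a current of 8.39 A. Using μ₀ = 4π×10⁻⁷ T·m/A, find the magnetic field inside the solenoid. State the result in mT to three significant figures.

B ≈ 43.9 mT

Inside a long solenoid, B = μ₀nI.
B = (4π×10⁻⁷)(4.160×10^3 m⁻¹)(8.39 A) = 4.386×10^-2 T.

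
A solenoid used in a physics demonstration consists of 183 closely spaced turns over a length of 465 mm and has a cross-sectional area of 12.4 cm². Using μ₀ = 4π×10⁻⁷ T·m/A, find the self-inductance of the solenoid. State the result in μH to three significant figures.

L ≈ 112 μH

A = 12.4 cm² = 1.240×10^-3 m².
For a long solenoid, L = μ₀N²A/ℓ.
L = (4π×10⁻⁷)(183)²(1.240×10^-3)/(0.465 m) = 1.122×10^-4 H.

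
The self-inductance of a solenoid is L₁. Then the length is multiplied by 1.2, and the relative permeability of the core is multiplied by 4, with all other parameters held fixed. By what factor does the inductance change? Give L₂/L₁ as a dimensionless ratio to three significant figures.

For a solenoid, L ∝ μᵣN²A/ℓ.
L₂/L₁ = (1.2)^-1 × (4) = 3.33.

L₂/L₁ = 3.33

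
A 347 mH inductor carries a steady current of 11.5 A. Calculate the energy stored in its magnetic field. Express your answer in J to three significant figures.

Stored magnetic energy: U = ½LI².
U = ½(0.347 H)(11.5 A)² = 22.945 J.

U ≈ 22.9 J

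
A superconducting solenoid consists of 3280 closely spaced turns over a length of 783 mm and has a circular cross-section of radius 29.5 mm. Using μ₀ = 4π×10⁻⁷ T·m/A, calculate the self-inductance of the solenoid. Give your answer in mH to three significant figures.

L ≈ 47.2 mH

A = πr² = π(2.950×10^-2 m)² = 2.734×10^-3 m².
For a long solenoid, L = μ₀N²A/ℓ.
L = (4π×10⁻⁷)(3280)²(2.734×10^-3)/(0.783 m) = 4.721×10^-2 H.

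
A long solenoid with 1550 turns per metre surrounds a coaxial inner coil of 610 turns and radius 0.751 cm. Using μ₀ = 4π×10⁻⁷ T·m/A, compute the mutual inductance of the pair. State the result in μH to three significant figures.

The outer solenoid produces a uniform field B₁ = μ₀n₁I₁ across the inner coil,
so the flux linkage is N₂Φ = N₂B₁A₂ = μ₀n₁N₂A₂·I₁, giving M = μ₀n₁N₂A₂.
A₂ = πr² = π(7.510×10^-3 m)² = 1.772×10^-4 m².
M = (4π×10⁻⁷)(1550)(610)(1.772×10^-4) = 2.105×10^-4 H.

M ≈ 211 μH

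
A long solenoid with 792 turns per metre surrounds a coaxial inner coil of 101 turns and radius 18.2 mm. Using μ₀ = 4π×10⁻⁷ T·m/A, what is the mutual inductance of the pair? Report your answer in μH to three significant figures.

M ≈ 105 μH

The outer solenoid produces a uniform field B₁ = μ₀n₁I₁ across the inner coil,
so the flux linkage is N₂Φ = N₂B₁A₂ = μ₀n₁N₂A₂·I₁, giving M = μ₀n₁N₂A₂.
A₂ = πr² = π(1.820×10^-2 m)² = 1.041×10^-3 m².
M = (4π×10⁻⁷)(792)(101)(1.041×10^-3) = 1.046×10^-4 H.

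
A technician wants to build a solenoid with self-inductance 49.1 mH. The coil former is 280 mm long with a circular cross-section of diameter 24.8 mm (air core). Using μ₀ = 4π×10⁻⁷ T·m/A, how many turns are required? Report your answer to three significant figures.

A = π(d/2)² = π(1.240×10^-2 m)² = 4.831×10^-4 m².
From L = μ₀N²A/ℓ, N = √(Lℓ / (μ₀A)).
N = √[(4.910×10^-2)(0.28) / ((4π×10⁻⁷)×4.831×10^-4)] = √(2.2648×10^7) ≈ 4759.0.

N ≈ 4760 turns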